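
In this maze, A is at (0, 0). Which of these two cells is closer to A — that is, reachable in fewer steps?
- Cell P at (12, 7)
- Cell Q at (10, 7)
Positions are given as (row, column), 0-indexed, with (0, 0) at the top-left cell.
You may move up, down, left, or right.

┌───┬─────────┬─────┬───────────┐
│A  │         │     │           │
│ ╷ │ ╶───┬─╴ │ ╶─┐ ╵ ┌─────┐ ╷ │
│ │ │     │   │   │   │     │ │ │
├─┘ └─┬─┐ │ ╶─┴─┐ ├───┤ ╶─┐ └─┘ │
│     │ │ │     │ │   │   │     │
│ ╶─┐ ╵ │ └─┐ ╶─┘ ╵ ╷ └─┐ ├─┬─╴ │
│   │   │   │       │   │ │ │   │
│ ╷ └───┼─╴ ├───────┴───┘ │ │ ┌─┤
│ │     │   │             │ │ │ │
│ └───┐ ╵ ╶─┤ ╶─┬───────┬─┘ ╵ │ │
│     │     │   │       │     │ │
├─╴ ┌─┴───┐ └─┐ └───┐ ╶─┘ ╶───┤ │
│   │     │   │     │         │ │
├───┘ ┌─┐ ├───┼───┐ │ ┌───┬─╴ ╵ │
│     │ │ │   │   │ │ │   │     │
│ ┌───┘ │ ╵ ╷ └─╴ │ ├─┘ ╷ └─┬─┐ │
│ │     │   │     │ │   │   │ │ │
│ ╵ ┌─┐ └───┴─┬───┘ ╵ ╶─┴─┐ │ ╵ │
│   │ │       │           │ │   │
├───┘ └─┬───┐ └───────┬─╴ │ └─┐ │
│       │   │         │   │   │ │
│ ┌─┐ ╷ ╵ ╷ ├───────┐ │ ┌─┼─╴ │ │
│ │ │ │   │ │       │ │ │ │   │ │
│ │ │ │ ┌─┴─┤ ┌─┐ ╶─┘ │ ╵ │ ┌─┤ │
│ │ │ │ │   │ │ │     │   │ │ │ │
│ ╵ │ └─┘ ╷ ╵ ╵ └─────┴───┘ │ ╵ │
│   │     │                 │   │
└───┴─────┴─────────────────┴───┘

Shortest path A → P at (12, 7): 91 steps
Shortest path A → Q at (10, 7): 103 steps

P is closer (91 steps vs 103 steps).

Path to P:

┌───┬─────────┬─────┬───────────┐
│A ↓│↱ → → → ↓│↱ → ↓│↱ → → → → ↓│
│ ╷ │ ╶───┬─╴ │ ╶─┐ ╵ ┌─────┐ ╷ │
│ │↓│↑ ← ↰│↓ ↲│↑ ↰│↳ ↑│↓ ← ↰│ │↓│
├─┘ └─┬─┐ │ ╶─┴─┐ ├───┤ ╶─┐ └─┘ │
│↓ ↲  │ │↑│↳ ↓  │↑│   │↳ ↓│↑ ← ↲│
│ ╶─┐ ╵ │ └─┐ ╶─┘ ╵ ╷ └─┐ ├─┬─╴ │
│↳ ↓│   │↑ ↰│↳ → ↑  │   │↓│ │   │
│ ╷ └───┼─╴ ├───────┴───┘ │ │ ┌─┤
│ │↳ → ↓│↱ ↑│↓ ← ← ← ← ← ↲│ │ │ │
│ └───┐ ╵ ╶─┤ ╶─┬───────┬─┘ ╵ │ │
│     │↳ ↑  │↳ ↓│       │     │ │
├─╴ ┌─┴───┐ └─┐ └───┐ ╶─┘ ╶───┤ │
│   │     │   │↳ → ↓│         │ │
├───┘ ┌─┐ ├───┼───┐ │ ┌───┬─╴ ╵ │
│     │ │ │   │   │↓│ │↱ ↓│     │
│ ┌───┘ │ ╵ ╷ └─╴ │ ├─┘ ╷ └─┬─┐ │
│ │     │   │     │↓│↱ ↑│↳ ↓│ │ │
│ ╵ ┌─┐ └───┴─┬───┘ ╵ ╶─┴─┐ │ ╵ │
│   │ │       │    ↳ ↑    │↓│   │
├───┘ └─┬───┐ └───────┬─╴ │ └─┐ │
│       │   │         │   │↳ ↓│ │
│ ┌─┐ ╷ ╵ ╷ ├───────┐ │ ┌─┼─╴ │ │
│ │ │ │   │ │       │ │ │ │↓ ↲│ │
│ │ │ │ ┌─┴─┤ ┌─┐ ╶─┘ │ ╵ │ ┌─┤ │
│ │ │ │ │   │ │P│     │   │↓│ │ │
│ ╵ │ └─┘ ╷ ╵ ╵ └─────┴───┘ │ ╵ │
│   │     │    ↑ ← ← ← ← ← ↲│   │
└───┴─────┴─────────────────┴───┘

Path to Q:

┌───┬─────────┬─────┬───────────┐
│A ↓│↱ → → → ↓│↱ → ↓│↱ → → → → ↓│
│ ╷ │ ╶───┬─╴ │ ╶─┐ ╵ ┌─────┐ ╷ │
│ │↓│↑ ← ↰│↓ ↲│↑ ↰│↳ ↑│↓ ← ↰│ │↓│
├─┘ └─┬─┐ │ ╶─┴─┐ ├───┤ ╶─┐ └─┘ │
│↓ ↲  │ │↑│↳ ↓  │↑│   │↳ ↓│↑ ← ↲│
│ ╶─┐ ╵ │ └─┐ ╶─┘ ╵ ╷ └─┐ ├─┬─╴ │
│↳ ↓│   │↑ ↰│↳ → ↑  │   │↓│ │   │
│ ╷ └───┼─╴ ├───────┴───┘ │ │ ┌─┤
│ │↳ → ↓│↱ ↑│↓ ← ← ← ← ← ↲│ │ │ │
│ └───┐ ╵ ╶─┤ ╶─┬───────┬─┘ ╵ │ │
│     │↳ ↑  │↳ ↓│       │     │ │
├─╴ ┌─┴───┐ └─┐ └───┐ ╶─┘ ╶───┤ │
│   │     │   │↳ → ↓│         │ │
├───┘ ┌─┐ ├───┼───┐ │ ┌───┬─╴ ╵ │
│     │ │ │   │   │↓│ │↱ ↓│     │
│ ┌───┘ │ ╵ ╷ └─╴ │ ├─┘ ╷ └─┬─┐ │
│ │     │   │     │↓│↱ ↑│↳ ↓│ │ │
│ ╵ ┌─┐ └───┴─┬───┘ ╵ ╶─┴─┐ │ ╵ │
│   │ │       │    ↳ ↑    │↓│   │
├───┘ └─┬───┐ └───────┬─╴ │ └─┐ │
│       │   │  Q ← ← ↰│   │↳ ↓│ │
│ ┌─┐ ╷ ╵ ╷ ├───────┐ │ ┌─┼─╴ │ │
│ │ │ │   │ │↱ → ↓  │↑│ │ │↓ ↲│ │
│ │ │ │ ┌─┴─┤ ┌─┐ ╶─┘ │ ╵ │ ┌─┤ │
│ │ │ │ │   │↑│ │↳ → ↑│   │↓│ │ │
│ ╵ │ └─┘ ╷ ╵ ╵ └─────┴───┘ │ ╵ │
│   │     │  ↑ ← ← ← ← ← ← ↲│   │
└───┴─────┴─────────────────┴───┘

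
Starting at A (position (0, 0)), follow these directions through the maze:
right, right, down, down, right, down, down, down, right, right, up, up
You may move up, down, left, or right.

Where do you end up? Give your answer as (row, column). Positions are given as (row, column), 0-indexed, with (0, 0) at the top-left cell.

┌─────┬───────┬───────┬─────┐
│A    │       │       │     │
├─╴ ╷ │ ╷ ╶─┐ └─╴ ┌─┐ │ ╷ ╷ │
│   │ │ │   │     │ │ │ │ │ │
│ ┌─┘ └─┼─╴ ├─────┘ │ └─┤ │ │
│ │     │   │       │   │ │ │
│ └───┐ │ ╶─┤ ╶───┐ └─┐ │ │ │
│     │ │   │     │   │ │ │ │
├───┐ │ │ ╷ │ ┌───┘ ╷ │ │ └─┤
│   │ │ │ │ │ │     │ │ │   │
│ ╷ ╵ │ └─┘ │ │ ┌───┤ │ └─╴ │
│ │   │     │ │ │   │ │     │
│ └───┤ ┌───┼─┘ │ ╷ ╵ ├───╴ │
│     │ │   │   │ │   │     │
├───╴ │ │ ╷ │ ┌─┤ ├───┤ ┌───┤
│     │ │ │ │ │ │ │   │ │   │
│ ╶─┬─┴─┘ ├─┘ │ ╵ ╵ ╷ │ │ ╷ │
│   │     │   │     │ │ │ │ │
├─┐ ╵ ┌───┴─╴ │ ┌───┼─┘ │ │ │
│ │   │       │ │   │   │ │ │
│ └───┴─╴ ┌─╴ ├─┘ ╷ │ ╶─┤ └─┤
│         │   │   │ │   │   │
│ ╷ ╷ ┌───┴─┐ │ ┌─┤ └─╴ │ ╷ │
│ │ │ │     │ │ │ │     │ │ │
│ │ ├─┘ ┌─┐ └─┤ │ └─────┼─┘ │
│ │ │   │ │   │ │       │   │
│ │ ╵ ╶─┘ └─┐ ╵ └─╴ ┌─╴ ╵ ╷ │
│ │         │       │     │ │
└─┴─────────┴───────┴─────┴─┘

Following directions step by step:
Start: (0, 0)
  right: (0, 0) → (0, 1)
  right: (0, 1) → (0, 2)
  down: (0, 2) → (1, 2)
  down: (1, 2) → (2, 2)
  right: (2, 2) → (2, 3)
  down: (2, 3) → (3, 3)
  down: (3, 3) → (4, 3)
  down: (4, 3) → (5, 3)
  right: (5, 3) → (5, 4)
  right: (5, 4) → (5, 5)
  up: (5, 5) → (4, 5)
  up: (4, 5) → (3, 5)
Final position: (3, 5)

Path taken:

┌─────┬───────┬───────┬─────┐
│A → ↓│       │       │     │
├─╴ ╷ │ ╷ ╶─┐ └─╴ ┌─┐ │ ╷ ╷ │
│   │↓│ │   │     │ │ │ │ │ │
│ ┌─┘ └─┼─╴ ├─────┘ │ └─┤ │ │
│ │  ↳ ↓│   │       │   │ │ │
│ └───┐ │ ╶─┤ ╶───┐ └─┐ │ │ │
│     │↓│  B│     │   │ │ │ │
├───┐ │ │ ╷ │ ┌───┘ ╷ │ │ └─┤
│   │ │↓│ │↑│ │     │ │ │   │
│ ╷ ╵ │ └─┘ │ │ ┌───┤ │ └─╴ │
│ │   │↳ → ↑│ │ │   │ │     │
│ └───┤ ┌───┼─┘ │ ╷ ╵ ├───╴ │
│     │ │   │   │ │   │     │
├───╴ │ │ ╷ │ ┌─┤ ├───┤ ┌───┤
│     │ │ │ │ │ │ │   │ │   │
│ ╶─┬─┴─┘ ├─┘ │ ╵ ╵ ╷ │ │ ╷ │
│   │     │   │     │ │ │ │ │
├─┐ ╵ ┌───┴─╴ │ ┌───┼─┘ │ │ │
│ │   │       │ │   │   │ │ │
│ └───┴─╴ ┌─╴ ├─┘ ╷ │ ╶─┤ └─┤
│         │   │   │ │   │   │
│ ╷ ╷ ┌───┴─┐ │ ┌─┤ └─╴ │ ╷ │
│ │ │ │     │ │ │ │     │ │ │
│ │ ├─┘ ┌─┐ └─┤ │ └─────┼─┘ │
│ │ │   │ │   │ │       │   │
│ │ ╵ ╶─┘ └─┐ ╵ └─╴ ┌─╴ ╵ ╷ │
│ │         │       │     │ │
└─┴─────────┴───────┴─────┴─┘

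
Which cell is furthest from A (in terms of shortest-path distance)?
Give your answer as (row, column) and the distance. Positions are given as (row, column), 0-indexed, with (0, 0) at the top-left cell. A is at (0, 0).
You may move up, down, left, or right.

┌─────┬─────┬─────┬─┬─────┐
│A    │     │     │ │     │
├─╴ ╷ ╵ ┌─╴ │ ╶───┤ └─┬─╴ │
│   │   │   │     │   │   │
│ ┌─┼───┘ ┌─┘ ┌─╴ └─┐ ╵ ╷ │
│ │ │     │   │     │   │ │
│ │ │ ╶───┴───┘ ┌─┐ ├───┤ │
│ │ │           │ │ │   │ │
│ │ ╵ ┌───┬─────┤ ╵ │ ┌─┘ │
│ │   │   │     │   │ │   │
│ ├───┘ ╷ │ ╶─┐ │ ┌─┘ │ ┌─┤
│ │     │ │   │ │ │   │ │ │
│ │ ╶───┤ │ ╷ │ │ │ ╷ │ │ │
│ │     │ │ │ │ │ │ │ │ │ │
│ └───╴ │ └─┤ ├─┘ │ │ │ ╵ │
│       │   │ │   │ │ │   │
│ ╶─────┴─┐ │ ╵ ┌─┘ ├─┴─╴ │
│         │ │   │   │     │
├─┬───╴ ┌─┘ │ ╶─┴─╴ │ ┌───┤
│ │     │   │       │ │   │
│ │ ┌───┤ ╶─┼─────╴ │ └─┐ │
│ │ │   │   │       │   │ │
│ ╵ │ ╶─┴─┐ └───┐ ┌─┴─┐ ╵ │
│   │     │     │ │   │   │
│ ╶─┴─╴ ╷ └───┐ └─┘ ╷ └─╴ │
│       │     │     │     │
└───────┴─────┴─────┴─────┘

Computing BFS distances from A to all cells:
Furthest cell: (0, 9)
Distance: 63 steps

Path from A to the furthest cell:

┌─────┬─────┬─────┬─┬─────┐
│A ↓  │     │     │B│     │
├─╴ ╷ ╵ ┌─╴ │ ╶───┤ └─┬─╴ │
│↓ ↲│   │   │     │↑ ↰│↓ ↰│
│ ┌─┼───┘ ┌─┘ ┌─╴ └─┐ ╵ ╷ │
│↓│ │     │   │     │↑ ↲│↑│
│ │ │ ╶───┴───┘ ┌─┐ ├───┤ │
│↓│ │           │ │ │   │↑│
│ │ ╵ ┌───┬─────┤ ╵ │ ┌─┘ │
│↓│   │↱ ↓│     │   │ │↱ ↑│
│ ├───┘ ╷ │ ╶─┐ │ ┌─┘ │ ┌─┤
│↓│↱ → ↑│↓│   │ │ │   │↑│ │
│ │ ╶───┤ │ ╷ │ │ │ ╷ │ │ │
│↓│↑ ← ↰│↓│ │ │ │ │ │ │↑│ │
│ └───╴ │ └─┤ ├─┘ │ │ │ ╵ │
│↳ → → ↑│↳ ↓│ │   │ │ │↑ ↰│
│ ╶─────┴─┐ │ ╵ ┌─┘ ├─┴─╴ │
│         │↓│   │   │↱ → ↑│
├─┬───╴ ┌─┘ │ ╶─┴─╴ │ ┌───┤
│ │     │↓ ↲│       │↑│   │
│ │ ┌───┤ ╶─┼─────╴ │ └─┐ │
│ │ │   │↳ ↓│       │↑ ↰│ │
│ ╵ │ ╶─┴─┐ └───┐ ┌─┴─┐ ╵ │
│   │     │↳ → ↓│ │↱ ↓│↑ ↰│
│ ╶─┴─╴ ╷ └───┐ └─┘ ╷ └─╴ │
│       │     │↳ → ↑│↳ → ↑│
└───────┴─────┴─────┴─────┘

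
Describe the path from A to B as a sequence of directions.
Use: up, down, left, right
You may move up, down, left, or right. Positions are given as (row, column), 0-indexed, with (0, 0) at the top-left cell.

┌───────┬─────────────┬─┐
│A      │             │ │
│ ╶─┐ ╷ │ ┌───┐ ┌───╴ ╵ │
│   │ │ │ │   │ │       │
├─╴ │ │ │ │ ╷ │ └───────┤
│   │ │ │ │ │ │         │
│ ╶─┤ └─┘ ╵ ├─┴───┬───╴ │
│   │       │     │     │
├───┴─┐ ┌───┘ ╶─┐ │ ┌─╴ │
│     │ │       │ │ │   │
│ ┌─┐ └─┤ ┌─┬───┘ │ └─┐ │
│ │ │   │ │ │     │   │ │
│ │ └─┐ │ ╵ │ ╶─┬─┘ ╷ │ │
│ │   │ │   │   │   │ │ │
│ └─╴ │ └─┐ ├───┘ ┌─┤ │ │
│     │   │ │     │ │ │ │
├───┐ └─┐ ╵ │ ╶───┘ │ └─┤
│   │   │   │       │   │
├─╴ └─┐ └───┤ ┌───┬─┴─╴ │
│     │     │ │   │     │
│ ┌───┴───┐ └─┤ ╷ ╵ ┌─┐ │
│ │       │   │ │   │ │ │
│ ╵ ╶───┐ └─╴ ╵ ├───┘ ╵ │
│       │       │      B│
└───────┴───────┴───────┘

Finding the path and converting it to directions:
Path through cells: (0,0) → (0,1) → (0,2) → (1,2) → (2,2) → (3,2) → (3,3) → (3,4) → (2,4) → (1,4) → (0,4) → (0,5) → (0,6) → (0,7) → (1,7) → (2,7) → (2,8) → (2,9) → (2,10) → (2,11) → (3,11) → (3,10) → (3,9) → (4,9) → (5,9) → (5,10) → (6,10) → (7,10) → (8,10) → (8,11) → (9,11) → (10,11) → (11,11)
Directions: right, right, down, down, down, right, right, up, up, up, right, right, right, down, down, right, right, right, right, down, left, left, down, down, right, down, down, down, right, down, down, down

Solution:

┌───────┬─────────────┬─┐
│A → ↓  │↱ → → ↓      │ │
│ ╶─┐ ╷ │ ┌───┐ ┌───╴ ╵ │
│   │↓│ │↑│   │↓│       │
├─╴ │ │ │ │ ╷ │ └───────┤
│   │↓│ │↑│ │ │↳ → → → ↓│
│ ╶─┤ └─┘ ╵ ├─┴───┬───╴ │
│   │↳ → ↑  │     │↓ ← ↲│
├───┴─┐ ┌───┘ ╶─┐ │ ┌─╴ │
│     │ │       │ │↓│   │
│ ┌─┐ └─┤ ┌─┬───┘ │ └─┐ │
│ │ │   │ │ │     │↳ ↓│ │
│ │ └─┐ │ ╵ │ ╶─┬─┘ ╷ │ │
│ │   │ │   │   │   │↓│ │
│ └─╴ │ └─┐ ├───┘ ┌─┤ │ │
│     │   │ │     │ │↓│ │
├───┐ └─┐ ╵ │ ╶───┘ │ └─┤
│   │   │   │       │↳ ↓│
├─╴ └─┐ └───┤ ┌───┬─┴─╴ │
│     │     │ │   │    ↓│
│ ┌───┴───┐ └─┤ ╷ ╵ ┌─┐ │
│ │       │   │ │   │ │↓│
│ ╵ ╶───┐ └─╴ ╵ ├───┘ ╵ │
│       │       │      B│
└───────┴───────┴───────┘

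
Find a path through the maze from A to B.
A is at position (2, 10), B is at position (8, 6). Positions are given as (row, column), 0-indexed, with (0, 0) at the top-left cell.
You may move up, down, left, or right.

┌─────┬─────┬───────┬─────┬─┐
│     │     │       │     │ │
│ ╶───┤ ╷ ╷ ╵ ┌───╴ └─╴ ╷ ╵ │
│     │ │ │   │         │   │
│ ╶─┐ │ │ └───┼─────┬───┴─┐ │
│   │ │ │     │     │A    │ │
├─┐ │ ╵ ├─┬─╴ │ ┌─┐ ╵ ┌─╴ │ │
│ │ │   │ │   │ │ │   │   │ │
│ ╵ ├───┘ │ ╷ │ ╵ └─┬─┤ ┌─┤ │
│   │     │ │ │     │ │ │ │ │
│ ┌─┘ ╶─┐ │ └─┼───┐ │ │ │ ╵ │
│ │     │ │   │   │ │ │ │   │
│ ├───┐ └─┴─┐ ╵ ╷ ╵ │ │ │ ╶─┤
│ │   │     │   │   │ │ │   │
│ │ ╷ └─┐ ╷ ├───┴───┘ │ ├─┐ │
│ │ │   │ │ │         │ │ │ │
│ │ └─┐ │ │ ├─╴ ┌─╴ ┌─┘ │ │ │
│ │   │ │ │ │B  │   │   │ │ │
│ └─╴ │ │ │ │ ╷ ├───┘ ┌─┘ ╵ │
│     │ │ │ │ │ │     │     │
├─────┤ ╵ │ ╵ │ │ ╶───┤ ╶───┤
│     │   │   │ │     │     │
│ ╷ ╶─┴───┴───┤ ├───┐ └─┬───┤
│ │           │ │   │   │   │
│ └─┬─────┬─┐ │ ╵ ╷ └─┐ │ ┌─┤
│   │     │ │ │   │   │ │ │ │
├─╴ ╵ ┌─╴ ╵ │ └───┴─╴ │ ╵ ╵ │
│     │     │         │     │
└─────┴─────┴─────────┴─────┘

Finding the shortest path from (2, 10) to (8, 6):
Path length: 70 steps
Directions: down → left → up → left → left → down → down → right → right → down → down → left → up → left → down → left → up → left → up → up → right → up → left → left → up → up → left → down → down → down → left → up → up → left → left → down → right → down → down → left → down → down → down → down → down → right → right → up → left → up → up → right → down → right → down → down → down → right → up → up → up → up → right → down → down → down → down → right → up → up

Solution:

┌─────┬─────┬───────┬─────┬─┐
│     │↓ ↰  │       │     │ │
│ ╶───┤ ╷ ╷ ╵ ┌───╴ └─╴ ╷ ╵ │
│↓ ← ↰│↓│↑│   │         │   │
│ ╶─┐ │ │ └───┼─────┬───┴─┐ │
│↳ ↓│↑│↓│↑ ← ↰│↓ ← ↰│A    │ │
├─┐ │ ╵ ├─┬─╴ │ ┌─┐ ╵ ┌─╴ │ │
│ │↓│↑ ↲│ │↱ ↑│↓│ │↑ ↲│   │ │
│ ╵ ├───┘ │ ╷ │ ╵ └─┬─┤ ┌─┤ │
│↓ ↲│     │↑│ │↳ → ↓│ │ │ │ │
│ ┌─┘ ╶─┐ │ └─┼───┐ │ │ │ ╵ │
│↓│     │ │↑ ↰│↓ ↰│↓│ │ │   │
│ ├───┐ └─┴─┐ ╵ ╷ ╵ │ │ │ ╶─┤
│↓│↱ ↓│  ↱ ↓│↑ ↲│↑ ↲│ │ │   │
│ │ ╷ └─┐ ╷ ├───┴───┘ │ ├─┐ │
│↓│↑│↳ ↓│↑│↓│         │ │ │ │
│ │ └─┐ │ │ ├─╴ ┌─╴ ┌─┘ │ │ │
│↓│↑ ↰│↓│↑│↓│B  │   │   │ │ │
│ └─╴ │ │ │ │ ╷ ├───┘ ┌─┘ ╵ │
│↳ → ↑│↓│↑│↓│↑│ │     │     │
├─────┤ ╵ │ ╵ │ │ ╶───┤ ╶───┤
│     │↳ ↑│↳ ↑│ │     │     │
│ ╷ ╶─┴───┴───┤ ├───┐ └─┬───┤
│ │           │ │   │   │   │
│ └─┬─────┬─┐ │ ╵ ╷ └─┐ │ ┌─┤
│   │     │ │ │   │   │ │ │ │
├─╴ ╵ ┌─╴ ╵ │ └───┴─╴ │ ╵ ╵ │
│     │     │         │     │
└─────┴─────┴─────────┴─────┘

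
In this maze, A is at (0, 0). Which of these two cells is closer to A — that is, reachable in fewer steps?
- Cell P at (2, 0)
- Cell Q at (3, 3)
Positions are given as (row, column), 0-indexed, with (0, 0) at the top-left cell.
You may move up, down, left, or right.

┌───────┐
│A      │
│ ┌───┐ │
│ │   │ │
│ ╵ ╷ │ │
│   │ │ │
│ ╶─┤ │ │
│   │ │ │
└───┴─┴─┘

Shortest path A → P at (2, 0): 2 steps
Shortest path A → Q at (3, 3): 6 steps

P is closer (2 steps vs 6 steps).

Path to P:

┌───────┐
│A      │
│ ┌───┐ │
│↓│   │ │
│ ╵ ╷ │ │
│P  │ │ │
│ ╶─┤ │ │
│   │ │ │
└───┴─┴─┘

Path to Q:

┌───────┐
│A → → ↓│
│ ┌───┐ │
│ │   │↓│
│ ╵ ╷ │ │
│   │ │↓│
│ ╶─┤ │ │
│   │ │Q│
└───┴─┴─┘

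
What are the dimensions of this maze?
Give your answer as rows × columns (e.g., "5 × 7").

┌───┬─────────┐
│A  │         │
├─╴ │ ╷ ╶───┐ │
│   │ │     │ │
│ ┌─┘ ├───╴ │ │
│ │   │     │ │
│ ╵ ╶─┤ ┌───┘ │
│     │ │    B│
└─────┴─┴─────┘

Counting the maze dimensions:
Rows (vertical): 4
Columns (horizontal): 7
Dimensions: 4 × 7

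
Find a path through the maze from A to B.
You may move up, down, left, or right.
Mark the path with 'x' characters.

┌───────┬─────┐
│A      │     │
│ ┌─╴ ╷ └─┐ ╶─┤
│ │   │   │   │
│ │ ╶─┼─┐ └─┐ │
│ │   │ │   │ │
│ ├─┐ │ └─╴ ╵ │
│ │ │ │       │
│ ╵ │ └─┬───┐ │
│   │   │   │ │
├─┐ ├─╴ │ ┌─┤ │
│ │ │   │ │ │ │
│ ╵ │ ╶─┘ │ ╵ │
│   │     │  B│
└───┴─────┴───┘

Finding the shortest path through the maze:
Path length: 12 steps
Directions: right → right → right → down → right → down → right → down → right → down → down → down

Solution:

┌───────┬─────┐
│A x x x│     │
│ ┌─╴ ╷ └─┐ ╶─┤
│ │   │x x│   │
│ │ ╶─┼─┐ └─┐ │
│ │   │ │x x│ │
│ ├─┐ │ └─╴ ╵ │
│ │ │ │    x x│
│ ╵ │ └─┬───┐ │
│   │   │   │x│
├─┐ ├─╴ │ ┌─┤ │
│ │ │   │ │ │x│
│ ╵ │ ╶─┘ │ ╵ │
│   │     │  B│
└───┴─────┴───┘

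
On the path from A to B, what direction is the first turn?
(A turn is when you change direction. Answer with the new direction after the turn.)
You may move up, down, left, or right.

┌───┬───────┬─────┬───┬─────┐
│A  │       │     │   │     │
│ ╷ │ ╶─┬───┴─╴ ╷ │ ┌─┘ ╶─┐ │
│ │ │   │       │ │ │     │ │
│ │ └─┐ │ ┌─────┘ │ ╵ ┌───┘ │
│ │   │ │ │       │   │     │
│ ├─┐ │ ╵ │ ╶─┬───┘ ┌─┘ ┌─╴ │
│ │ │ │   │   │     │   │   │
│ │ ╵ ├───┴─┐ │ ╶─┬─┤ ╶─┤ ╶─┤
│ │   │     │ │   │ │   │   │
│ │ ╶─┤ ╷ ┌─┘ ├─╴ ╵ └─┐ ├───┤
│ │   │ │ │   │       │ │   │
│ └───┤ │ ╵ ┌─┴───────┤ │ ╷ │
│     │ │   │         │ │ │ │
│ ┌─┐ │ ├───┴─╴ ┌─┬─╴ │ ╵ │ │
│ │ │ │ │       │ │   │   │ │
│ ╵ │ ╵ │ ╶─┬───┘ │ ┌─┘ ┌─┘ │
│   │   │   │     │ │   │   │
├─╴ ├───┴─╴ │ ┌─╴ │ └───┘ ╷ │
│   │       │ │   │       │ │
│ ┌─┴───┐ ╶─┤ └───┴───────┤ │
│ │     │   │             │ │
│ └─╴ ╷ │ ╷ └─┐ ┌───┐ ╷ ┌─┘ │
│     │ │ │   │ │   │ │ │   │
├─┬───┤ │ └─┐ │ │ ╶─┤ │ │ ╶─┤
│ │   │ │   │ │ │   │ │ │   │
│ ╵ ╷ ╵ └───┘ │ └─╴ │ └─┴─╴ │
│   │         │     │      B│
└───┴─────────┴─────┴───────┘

Directions: down, down, down, down, down, down, down, down, right, down, left, down, down, right, right, up, right, down, down, down, right, right, right, up, up, left, up, left, up, right, up, left, up, right, right, right, up, right, right, right, down, left, down, down, right, right, right, up, right, down, down, down, left, down, right, down
First turn direction: right

Solution:

┌───┬───────┬─────┬───┬─────┐
│A  │       │     │   │     │
│ ╷ │ ╶─┬───┴─╴ ╷ │ ┌─┘ ╶─┐ │
│↓│ │   │       │ │ │     │ │
│ │ └─┐ │ ┌─────┘ │ ╵ ┌───┘ │
│↓│   │ │ │       │   │     │
│ ├─┐ │ ╵ │ ╶─┬───┘ ┌─┘ ┌─╴ │
│↓│ │ │   │   │     │   │   │
│ │ ╵ ├───┴─┐ │ ╶─┬─┤ ╶─┤ ╶─┤
│↓│   │     │ │   │ │   │   │
│ │ ╶─┤ ╷ ┌─┘ ├─╴ ╵ └─┐ ├───┤
│↓│   │ │ │   │       │ │   │
│ └───┤ │ ╵ ┌─┴───────┤ │ ╷ │
│↓    │ │   │  ↱ → → ↓│ │ │ │
│ ┌─┐ │ ├───┴─╴ ┌─┬─╴ │ ╵ │ │
│↓│ │ │ │↱ → → ↑│ │↓ ↲│   │ │
│ ╵ │ ╵ │ ╶─┬───┘ │ ┌─┘ ┌─┘ │
│↳ ↓│   │↑ ↰│     │↓│   │↱ ↓│
├─╴ ├───┴─╴ │ ┌─╴ │ └───┘ ╷ │
│↓ ↲│    ↱ ↑│ │   │↳ → → ↑│↓│
│ ┌─┴───┐ ╶─┤ └───┴───────┤ │
│↓│  ↱ ↓│↑ ↰│             │↓│
│ └─╴ ╷ │ ╷ └─┐ ┌───┐ ╷ ┌─┘ │
│↳ → ↑│↓│ │↑ ↰│ │   │ │ │↓ ↲│
├─┬───┤ │ └─┐ │ │ ╶─┤ │ │ ╶─┤
│ │   │↓│   │↑│ │   │ │ │↳ ↓│
│ ╵ ╷ ╵ └───┘ │ └─╴ │ └─┴─╴ │
│   │  ↳ → → ↑│     │      B│
└───┴─────────┴─────┴───────┘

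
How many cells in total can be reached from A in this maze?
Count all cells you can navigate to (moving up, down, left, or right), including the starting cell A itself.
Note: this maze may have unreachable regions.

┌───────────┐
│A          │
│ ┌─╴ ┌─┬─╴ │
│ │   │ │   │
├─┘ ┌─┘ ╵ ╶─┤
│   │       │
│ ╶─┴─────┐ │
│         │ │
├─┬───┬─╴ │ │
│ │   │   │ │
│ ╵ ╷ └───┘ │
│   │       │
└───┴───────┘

Using BFS/flood-fill to find all reachable cells from A:
Maze size: 6 × 6 = 36 total cells
All cells are reachable — the maze is fully connected.
Reachable cells: 36

Reachable region (· marks reachable cells):

┌───────────┐
│A · · · · ·│
│ ┌─╴ ┌─┬─╴ │
│·│· ·│·│· ·│
├─┘ ┌─┘ ╵ ╶─┤
│· ·│· · · ·│
│ ╶─┴─────┐ │
│· · · · ·│·│
├─┬───┬─╴ │ │
│·│· ·│· ·│·│
│ ╵ ╷ └───┘ │
│· ·│· · · ·│
└───┴───────┘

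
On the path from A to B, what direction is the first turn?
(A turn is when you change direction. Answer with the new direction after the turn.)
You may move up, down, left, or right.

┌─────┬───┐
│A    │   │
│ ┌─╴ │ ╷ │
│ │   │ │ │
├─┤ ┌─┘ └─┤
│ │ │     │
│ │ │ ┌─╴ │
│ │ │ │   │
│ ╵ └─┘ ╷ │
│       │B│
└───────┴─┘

Directions: right, right, down, left, down, down, down, right, right, up, right, down
First turn direction: down

Solution:

┌─────┬───┐
│A → ↓│   │
│ ┌─╴ │ ╷ │
│ │↓ ↲│ │ │
├─┤ ┌─┘ └─┤
│ │↓│     │
│ │ │ ┌─╴ │
│ │↓│ │↱ ↓│
│ ╵ └─┘ ╷ │
│  ↳ → ↑│B│
└───────┴─┘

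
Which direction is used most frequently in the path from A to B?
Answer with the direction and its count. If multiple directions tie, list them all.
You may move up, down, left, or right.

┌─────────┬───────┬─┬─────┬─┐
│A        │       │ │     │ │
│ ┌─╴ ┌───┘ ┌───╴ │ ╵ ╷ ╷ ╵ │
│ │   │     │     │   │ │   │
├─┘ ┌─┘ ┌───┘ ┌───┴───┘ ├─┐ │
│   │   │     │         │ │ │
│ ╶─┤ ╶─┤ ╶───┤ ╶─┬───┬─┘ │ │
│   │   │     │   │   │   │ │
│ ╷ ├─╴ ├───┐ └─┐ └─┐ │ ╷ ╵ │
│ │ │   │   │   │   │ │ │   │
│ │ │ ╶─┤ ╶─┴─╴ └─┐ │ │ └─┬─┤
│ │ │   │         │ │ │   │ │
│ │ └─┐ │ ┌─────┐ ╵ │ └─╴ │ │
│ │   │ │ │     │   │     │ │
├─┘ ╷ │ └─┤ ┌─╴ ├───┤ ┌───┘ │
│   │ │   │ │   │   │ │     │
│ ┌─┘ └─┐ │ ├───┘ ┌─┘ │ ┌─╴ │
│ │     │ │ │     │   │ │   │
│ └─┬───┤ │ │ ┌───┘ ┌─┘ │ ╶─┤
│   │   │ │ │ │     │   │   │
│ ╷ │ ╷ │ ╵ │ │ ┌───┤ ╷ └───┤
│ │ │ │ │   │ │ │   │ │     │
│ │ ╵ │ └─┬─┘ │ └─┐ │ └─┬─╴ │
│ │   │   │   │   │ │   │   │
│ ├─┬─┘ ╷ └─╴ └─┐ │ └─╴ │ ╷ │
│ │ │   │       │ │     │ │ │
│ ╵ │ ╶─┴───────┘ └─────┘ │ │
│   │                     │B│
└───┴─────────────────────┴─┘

Directions: right, right, down, left, down, left, down, right, down, down, down, down, left, down, down, right, down, down, right, up, up, right, down, down, down, left, down, right, right, right, right, right, right, right, right, right, right, up, up, right, down, down
Counts: {'right': 17, 'down': 17, 'left': 4, 'up': 4}
Most common: down and right (tied at 17 times each)

Solution:

┌─────────┬───────┬─┬─────┬─┐
│A → ↓    │       │ │     │ │
│ ┌─╴ ┌───┘ ┌───╴ │ ╵ ╷ ╷ ╵ │
│ │↓ ↲│     │     │   │ │   │
├─┘ ┌─┘ ┌───┘ ┌───┴───┘ ├─┐ │
│↓ ↲│   │     │         │ │ │
│ ╶─┤ ╶─┤ ╶───┤ ╶─┬───┬─┘ │ │
│↳ ↓│   │     │   │   │   │ │
│ ╷ ├─╴ ├───┐ └─┐ └─┐ │ ╷ ╵ │
│ │↓│   │   │   │   │ │ │   │
│ │ │ ╶─┤ ╶─┴─╴ └─┐ │ │ └─┬─┤
│ │↓│   │         │ │ │   │ │
│ │ └─┐ │ ┌─────┐ ╵ │ └─╴ │ │
│ │↓  │ │ │     │   │     │ │
├─┘ ╷ │ └─┤ ┌─╴ ├───┤ ┌───┘ │
│↓ ↲│ │   │ │   │   │ │     │
│ ┌─┘ └─┐ │ ├───┘ ┌─┘ │ ┌─╴ │
│↓│     │ │ │     │   │ │   │
│ └─┬───┤ │ │ ┌───┘ ┌─┘ │ ╶─┤
│↳ ↓│↱ ↓│ │ │ │     │   │   │
│ ╷ │ ╷ │ ╵ │ │ ┌───┤ ╷ └───┤
│ │↓│↑│↓│   │ │ │   │ │     │
│ │ ╵ │ └─┬─┘ │ └─┐ │ └─┬─╴ │
│ │↳ ↑│↓  │   │   │ │   │↱ ↓│
│ ├─┬─┘ ╷ └─╴ └─┐ │ └─╴ │ ╷ │
│ │ │↓ ↲│       │ │     │↑│↓│
│ ╵ │ ╶─┴───────┘ └─────┘ │ │
│   │↳ → → → → → → → → → ↑│B│
└───┴─────────────────────┴─┘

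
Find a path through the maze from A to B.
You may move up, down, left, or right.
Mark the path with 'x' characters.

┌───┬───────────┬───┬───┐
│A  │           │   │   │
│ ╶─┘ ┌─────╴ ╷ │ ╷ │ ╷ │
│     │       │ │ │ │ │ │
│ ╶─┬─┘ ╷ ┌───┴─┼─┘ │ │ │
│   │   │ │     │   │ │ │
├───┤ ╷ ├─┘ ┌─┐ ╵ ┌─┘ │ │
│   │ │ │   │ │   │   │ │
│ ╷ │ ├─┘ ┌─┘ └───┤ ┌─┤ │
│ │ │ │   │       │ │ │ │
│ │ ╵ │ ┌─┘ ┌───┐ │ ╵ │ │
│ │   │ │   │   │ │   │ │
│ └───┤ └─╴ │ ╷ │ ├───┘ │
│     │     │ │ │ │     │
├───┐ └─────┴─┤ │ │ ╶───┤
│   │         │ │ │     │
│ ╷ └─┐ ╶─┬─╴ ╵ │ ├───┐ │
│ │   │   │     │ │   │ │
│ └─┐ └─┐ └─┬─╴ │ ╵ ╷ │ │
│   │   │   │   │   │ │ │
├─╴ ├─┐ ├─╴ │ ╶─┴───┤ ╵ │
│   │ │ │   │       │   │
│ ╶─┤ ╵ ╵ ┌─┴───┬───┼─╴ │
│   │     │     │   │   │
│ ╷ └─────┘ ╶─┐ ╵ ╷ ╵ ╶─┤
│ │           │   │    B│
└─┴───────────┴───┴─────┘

Finding the shortest path through the maze:
Path length: 65 steps
Directions: down → right → right → up → right → right → right → right → down → left → left → left → down → left → down → down → down → left → up → up → left → down → down → down → right → right → down → right → down → right → down → right → down → left → down → left → up → up → left → up → left → up → left → down → down → right → down → left → down → right → down → right → right → right → right → up → right → right → down → right → up → right → down → right → right

Solution:

┌───┬───────────┬───┬───┐
│A  │x x x x x  │   │   │
│ ╶─┘ ┌─────╴ ╷ │ ╷ │ ╷ │
│x x x│x x x x│ │ │ │ │ │
│ ╶─┬─┘ ╷ ┌───┴─┼─┘ │ │ │
│   │x x│ │     │   │ │ │
├───┤ ╷ ├─┘ ┌─┐ ╵ ┌─┘ │ │
│x x│x│ │   │ │   │   │ │
│ ╷ │ ├─┘ ┌─┘ └───┤ ┌─┤ │
│x│x│x│   │       │ │ │ │
│ │ ╵ │ ┌─┘ ┌───┐ │ ╵ │ │
│x│x x│ │   │   │ │   │ │
│ └───┤ └─╴ │ ╷ │ ├───┘ │
│x x x│     │ │ │ │     │
├───┐ └─────┴─┤ │ │ ╶───┤
│x x│x x      │ │ │     │
│ ╷ └─┐ ╶─┬─╴ ╵ │ ├───┐ │
│x│x x│x x│     │ │   │ │
│ └─┐ └─┐ └─┬─╴ │ ╵ ╷ │ │
│x x│x x│x x│   │   │ │ │
├─╴ ├─┐ ├─╴ │ ╶─┴───┤ ╵ │
│x x│ │x│x x│       │   │
│ ╶─┤ ╵ ╵ ┌─┴───┬───┼─╴ │
│x x│  x x│x x x│x x│   │
│ ╷ └─────┘ ╶─┐ ╵ ╷ ╵ ╶─┤
│ │x x x x x  │x x│x x B│
└─┴───────────┴───┴─────┘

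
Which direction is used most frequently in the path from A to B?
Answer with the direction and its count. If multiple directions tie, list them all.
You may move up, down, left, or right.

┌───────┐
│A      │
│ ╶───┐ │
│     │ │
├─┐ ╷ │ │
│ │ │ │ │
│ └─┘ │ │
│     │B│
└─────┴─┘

Directions: right, right, right, down, down, down
Counts: {'right': 3, 'down': 3}
Most common: down and right (tied at 3 times each)

Solution:

┌───────┐
│A → → ↓│
│ ╶───┐ │
│     │↓│
├─┐ ╷ │ │
│ │ │ │↓│
│ └─┘ │ │
│     │B│
└─────┴─┘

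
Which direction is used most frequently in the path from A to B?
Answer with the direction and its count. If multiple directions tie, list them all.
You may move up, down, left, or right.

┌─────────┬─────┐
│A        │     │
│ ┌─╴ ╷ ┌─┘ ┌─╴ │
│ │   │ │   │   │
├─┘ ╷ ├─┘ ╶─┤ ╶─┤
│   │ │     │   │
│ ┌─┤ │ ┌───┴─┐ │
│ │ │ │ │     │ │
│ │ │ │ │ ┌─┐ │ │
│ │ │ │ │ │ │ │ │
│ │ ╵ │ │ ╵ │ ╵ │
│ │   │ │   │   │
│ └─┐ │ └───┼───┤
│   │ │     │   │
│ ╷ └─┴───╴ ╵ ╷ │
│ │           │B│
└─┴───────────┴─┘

Directions: right, right, down, left, down, left, down, down, down, down, right, down, right, right, right, right, right, up, right, down
Counts: {'right': 9, 'down': 8, 'left': 2, 'up': 1}
Most common: right (9 times)

Solution:

┌─────────┬─────┐
│A → ↓    │     │
│ ┌─╴ ╷ ┌─┘ ┌─╴ │
│ │↓ ↲│ │   │   │
├─┘ ╷ ├─┘ ╶─┤ ╶─┤
│↓ ↲│ │     │   │
│ ┌─┤ │ ┌───┴─┐ │
│↓│ │ │ │     │ │
│ │ │ │ │ ┌─┐ │ │
│↓│ │ │ │ │ │ │ │
│ │ ╵ │ │ ╵ │ ╵ │
│↓│   │ │   │   │
│ └─┐ │ └───┼───┤
│↳ ↓│ │     │↱ ↓│
│ ╷ └─┴───╴ ╵ ╷ │
│ │↳ → → → → ↑│B│
└─┴───────────┴─┘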